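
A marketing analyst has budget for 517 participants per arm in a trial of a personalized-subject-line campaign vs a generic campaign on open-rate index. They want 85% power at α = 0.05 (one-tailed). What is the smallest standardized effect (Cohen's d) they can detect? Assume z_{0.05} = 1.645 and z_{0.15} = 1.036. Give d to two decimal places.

d_min ≈ 0.17

For two independent groups of n = 517 each: d_min = (z_{α} + z_β)·√(2/n).
z-sum = 1.645 + 1.036 = 2.681.
d_min = 2.681 × √(2/517) = 2.681 × 0.0622 = 0.167.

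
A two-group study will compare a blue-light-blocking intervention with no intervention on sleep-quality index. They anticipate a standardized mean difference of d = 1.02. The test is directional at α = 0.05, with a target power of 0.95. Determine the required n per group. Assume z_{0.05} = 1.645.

For two independent groups with equal n: n = 2·((z_{α} + z_β) / d)².
z_{α} + z_β = 1.645 + 1.645 = 3.290.
n = 2 × (3.290 / 1.02)² = 2 × 3.225² = 2 × 10.40 = 20.8.
Round up to the next whole participant.

n = 21 per group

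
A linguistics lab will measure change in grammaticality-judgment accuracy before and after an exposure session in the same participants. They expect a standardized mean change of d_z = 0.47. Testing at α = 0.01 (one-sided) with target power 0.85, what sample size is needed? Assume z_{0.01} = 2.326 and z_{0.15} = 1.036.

For a paired (one-sample on differences) test: n = ((z_{α} + z_β) / d)².
z_{α} + z_β = 2.326 + 1.036 = 3.362.
n = (3.362 / 0.47)² = 7.153² = 51.17.
Round up.

n = 52 pairs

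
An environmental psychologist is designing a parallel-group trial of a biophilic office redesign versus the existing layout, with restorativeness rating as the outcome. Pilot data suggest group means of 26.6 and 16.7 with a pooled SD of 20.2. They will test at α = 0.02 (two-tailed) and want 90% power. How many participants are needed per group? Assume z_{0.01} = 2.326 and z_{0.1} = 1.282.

n = 109 per group

Cohen's d = |M₁ − M₂| / SD_pooled = |26.6 − 16.7| / 20.2 = 9.9 / 20.2 = 0.490.
For two independent groups with equal n: n = 2·((z_{α/2} + z_β) / d)².
z_{α/2} + z_β = 2.326 + 1.282 = 3.608.
n = 2 × (3.608 / 0.490)² = 2 × 7.363² = 2 × 54.22 = 108.4.
Round up to the next whole participant.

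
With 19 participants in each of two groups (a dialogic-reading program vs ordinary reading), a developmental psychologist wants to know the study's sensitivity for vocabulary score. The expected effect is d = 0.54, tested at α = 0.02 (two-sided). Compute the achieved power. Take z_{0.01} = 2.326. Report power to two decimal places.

For two equal groups, power = Φ(d·√(n/2) − z_{α/2}).
d·√(n/2) = 0.54 × √(19/2) = 0.54 × 3.082 = 1.664.
z_β = 1.664 − 2.326 = -0.662.
Power = Φ(-0.662) = 0.254.

power ≈ 0.25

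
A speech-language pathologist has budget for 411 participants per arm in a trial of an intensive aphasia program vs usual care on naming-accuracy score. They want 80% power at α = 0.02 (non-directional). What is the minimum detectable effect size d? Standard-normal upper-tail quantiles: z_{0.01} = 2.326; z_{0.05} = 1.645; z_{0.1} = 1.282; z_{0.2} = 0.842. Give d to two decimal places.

d_min ≈ 0.22

For two independent groups of n = 411 each: d_min = (z_{α/2} + z_β)·√(2/n).
z-sum = 2.326 + 0.842 = 3.168.
d_min = 3.168 × √(2/411) = 3.168 × 0.0698 = 0.221.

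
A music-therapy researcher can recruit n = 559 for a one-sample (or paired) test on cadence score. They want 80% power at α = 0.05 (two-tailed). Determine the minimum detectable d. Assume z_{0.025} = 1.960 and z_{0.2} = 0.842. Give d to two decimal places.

d_min ≈ 0.12

For a single sample (or paired design) of n = 559: d_min = (z_{α/2} + z_β)/√n.
z-sum = 1.960 + 0.842 = 2.802.
d_min = 2.802 / √559 = 2.802 / 23.643 = 0.119.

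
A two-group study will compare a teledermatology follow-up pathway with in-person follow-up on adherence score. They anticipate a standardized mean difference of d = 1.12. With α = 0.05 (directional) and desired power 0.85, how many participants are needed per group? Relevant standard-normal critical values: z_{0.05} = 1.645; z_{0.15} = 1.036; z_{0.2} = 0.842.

n = 12 per group

For two independent groups with equal n: n = 2·((z_{α} + z_β) / d)².
z_{α} + z_β = 1.645 + 1.036 = 2.681.
n = 2 × (2.681 / 1.12)² = 2 × 2.394² = 2 × 5.73 = 11.5.
Round up to the next whole participant.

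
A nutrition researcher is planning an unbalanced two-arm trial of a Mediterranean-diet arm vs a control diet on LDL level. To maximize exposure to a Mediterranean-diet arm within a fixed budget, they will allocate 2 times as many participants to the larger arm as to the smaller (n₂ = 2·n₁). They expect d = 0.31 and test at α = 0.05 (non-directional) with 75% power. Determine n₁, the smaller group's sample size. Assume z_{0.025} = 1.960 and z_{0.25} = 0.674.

n₁ = 109

With allocation ratio k = n₂/n₁ = 2, Var(x̄₁−x̄₂) = σ²(1/n₁ + 1/(k·n₁)) = σ²·(k+1)/(k·n₁).
So n₁ = (1 + 1/k)·((z_{α/2} + z_β)/d)² = 1.500 × (2.634/0.31)².
n₁ = 1.500 × 72.20 = 108.3.
Round up: n₁ = 109, giving n₂ = 2 × 109 = 218.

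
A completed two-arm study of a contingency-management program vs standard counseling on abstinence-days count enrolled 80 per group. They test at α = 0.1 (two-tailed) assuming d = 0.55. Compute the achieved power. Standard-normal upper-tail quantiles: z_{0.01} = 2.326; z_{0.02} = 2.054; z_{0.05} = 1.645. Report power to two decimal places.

For two equal groups, power = Φ(d·√(n/2) − z_{α/2}).
d·√(n/2) = 0.55 × √(80/2) = 0.55 × 6.325 = 3.479.
z_β = 3.479 − 1.645 = 1.834.
Power = Φ(1.834) = 0.967.

power ≈ 0.97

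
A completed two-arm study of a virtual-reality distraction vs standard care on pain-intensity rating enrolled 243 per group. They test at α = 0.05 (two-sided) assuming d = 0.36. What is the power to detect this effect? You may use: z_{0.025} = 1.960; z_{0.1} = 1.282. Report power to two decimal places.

For two equal groups, power = Φ(d·√(n/2) − z_{α/2}).
d·√(n/2) = 0.36 × √(243/2) = 0.36 × 11.023 = 3.968.
z_β = 3.968 − 1.960 = 2.008.
Power = Φ(2.008) = 0.978.

power ≈ 0.98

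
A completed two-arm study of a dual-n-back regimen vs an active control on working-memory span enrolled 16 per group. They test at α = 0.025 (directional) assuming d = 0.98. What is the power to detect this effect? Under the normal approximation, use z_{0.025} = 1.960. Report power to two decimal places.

For two equal groups, power = Φ(d·√(n/2) − z_{α}).
d·√(n/2) = 0.98 × √(16/2) = 0.98 × 2.828 = 2.772.
z_β = 2.772 − 1.960 = 0.812.
Power = Φ(0.812) = 0.792.

power ≈ 0.79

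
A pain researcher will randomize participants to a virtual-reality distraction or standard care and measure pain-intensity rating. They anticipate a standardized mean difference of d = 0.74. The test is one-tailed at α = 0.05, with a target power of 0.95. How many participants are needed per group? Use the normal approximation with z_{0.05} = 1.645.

n = 40 per group

For two independent groups with equal n: n = 2·((z_{α} + z_β) / d)².
z_{α} + z_β = 1.645 + 1.645 = 3.290.
n = 2 × (3.290 / 0.74)² = 2 × 4.446² = 2 × 19.77 = 39.5.
Round up to the next whole participant.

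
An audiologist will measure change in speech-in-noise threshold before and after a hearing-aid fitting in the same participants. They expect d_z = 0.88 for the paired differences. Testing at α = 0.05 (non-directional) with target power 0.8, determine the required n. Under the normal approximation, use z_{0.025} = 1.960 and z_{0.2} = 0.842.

For a paired (one-sample on differences) test: n = ((z_{α/2} + z_β) / d)².
z_{α/2} + z_β = 1.960 + 0.842 = 2.802.
n = (2.802 / 0.88)² = 3.184² = 10.14.
Round up.

n = 11 pairs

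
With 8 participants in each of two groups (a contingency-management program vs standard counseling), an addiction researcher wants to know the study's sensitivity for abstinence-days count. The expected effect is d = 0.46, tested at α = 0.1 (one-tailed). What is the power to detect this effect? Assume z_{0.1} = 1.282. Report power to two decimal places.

For two equal groups, power = Φ(d·√(n/2) − z_{α}).
d·√(n/2) = 0.46 × √(8/2) = 0.46 × 2.000 = 0.920.
z_β = 0.920 − 1.282 = -0.362.
Power = Φ(-0.362) = 0.359.

power ≈ 0.36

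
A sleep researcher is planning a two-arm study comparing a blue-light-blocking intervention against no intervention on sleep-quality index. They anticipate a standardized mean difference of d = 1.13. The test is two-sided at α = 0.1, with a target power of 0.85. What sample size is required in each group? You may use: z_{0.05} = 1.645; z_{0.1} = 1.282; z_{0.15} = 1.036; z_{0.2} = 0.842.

For two independent groups with equal n: n = 2·((z_{α/2} + z_β) / d)².
z_{α/2} + z_β = 1.645 + 1.036 = 2.681.
n = 2 × (2.681 / 1.13)² = 2 × 2.373² = 2 × 5.63 = 11.3.
Round up to the next whole participant.

n = 12 per group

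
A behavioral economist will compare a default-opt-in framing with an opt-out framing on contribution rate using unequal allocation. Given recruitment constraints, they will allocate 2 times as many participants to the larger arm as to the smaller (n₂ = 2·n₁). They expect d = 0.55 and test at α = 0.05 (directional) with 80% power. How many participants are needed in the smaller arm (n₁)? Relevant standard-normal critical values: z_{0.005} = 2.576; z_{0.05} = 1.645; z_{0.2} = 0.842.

n₁ = 31

With allocation ratio k = n₂/n₁ = 2, Var(x̄₁−x̄₂) = σ²(1/n₁ + 1/(k·n₁)) = σ²·(k+1)/(k·n₁).
So n₁ = (1 + 1/k)·((z_{α} + z_β)/d)² = 1.500 × (2.487/0.55)².
n₁ = 1.500 × 20.45 = 30.7.
Round up: n₁ = 31, giving n₂ = 2 × 31 = 62.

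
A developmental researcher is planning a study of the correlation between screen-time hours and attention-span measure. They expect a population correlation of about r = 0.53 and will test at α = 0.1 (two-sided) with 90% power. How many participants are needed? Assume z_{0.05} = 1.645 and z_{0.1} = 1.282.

Fisher's z: C = ½·ln((1+r)/(1−r)) = ½·ln(3.2553) = 0.5901.
n = ((z_{α/2} + z_β)/C)² + 3.
(1.645 + 1.282) / 0.5901 = 2.927 / 0.5901 = 4.960.
n = 4.960² + 3 = 24.60 + 3 = 27.6.
Round up.

n = 28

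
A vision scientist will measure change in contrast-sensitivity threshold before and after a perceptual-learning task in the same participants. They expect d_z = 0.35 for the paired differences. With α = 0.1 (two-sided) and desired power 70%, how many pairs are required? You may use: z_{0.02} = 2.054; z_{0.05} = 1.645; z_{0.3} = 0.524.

For a paired (one-sample on differences) test: n = ((z_{α/2} + z_β) / d)².
z_{α/2} + z_β = 1.645 + 0.524 = 2.169.
n = (2.169 / 0.35)² = 6.197² = 38.40.
Round up.

n = 39 pairs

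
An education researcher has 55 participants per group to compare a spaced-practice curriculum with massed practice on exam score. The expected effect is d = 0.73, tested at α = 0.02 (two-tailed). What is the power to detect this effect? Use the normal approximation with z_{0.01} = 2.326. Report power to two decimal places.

For two equal groups, power = Φ(d·√(n/2) − z_{α/2}).
d·√(n/2) = 0.73 × √(55/2) = 0.73 × 5.244 = 3.828.
z_β = 3.828 − 2.326 = 1.502.
Power = Φ(1.502) = 0.933.

power ≈ 0.93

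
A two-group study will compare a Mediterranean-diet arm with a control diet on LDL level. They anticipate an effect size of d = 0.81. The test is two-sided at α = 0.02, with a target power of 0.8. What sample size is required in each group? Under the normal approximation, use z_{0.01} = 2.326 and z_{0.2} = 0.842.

n = 31 per group

For two independent groups with equal n: n = 2·((z_{α/2} + z_β) / d)².
z_{α/2} + z_β = 2.326 + 0.842 = 3.168.
n = 2 × (3.168 / 0.81)² = 2 × 3.911² = 2 × 15.30 = 30.6.
Round up to the next whole participant.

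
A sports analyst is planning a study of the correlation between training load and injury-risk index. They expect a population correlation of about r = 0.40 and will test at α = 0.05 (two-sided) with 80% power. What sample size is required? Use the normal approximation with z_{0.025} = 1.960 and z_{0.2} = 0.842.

n = 47

Fisher's z: C = ½·ln((1+r)/(1−r)) = ½·ln(2.3333) = 0.4236.
n = ((z_{α/2} + z_β)/C)² + 3.
(1.960 + 0.842) / 0.4236 = 2.802 / 0.4236 = 6.615.
n = 6.615² + 3 = 43.75 + 3 = 46.8.
Round up.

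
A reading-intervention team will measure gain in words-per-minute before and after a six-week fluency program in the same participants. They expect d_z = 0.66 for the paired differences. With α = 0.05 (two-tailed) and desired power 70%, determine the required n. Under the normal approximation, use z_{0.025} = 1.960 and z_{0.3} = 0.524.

For a paired (one-sample on differences) test: n = ((z_{α/2} + z_β) / d)².
z_{α/2} + z_β = 1.960 + 0.524 = 2.484.
n = (2.484 / 0.66)² = 3.764² = 14.16.
Round up.

n = 15 pairs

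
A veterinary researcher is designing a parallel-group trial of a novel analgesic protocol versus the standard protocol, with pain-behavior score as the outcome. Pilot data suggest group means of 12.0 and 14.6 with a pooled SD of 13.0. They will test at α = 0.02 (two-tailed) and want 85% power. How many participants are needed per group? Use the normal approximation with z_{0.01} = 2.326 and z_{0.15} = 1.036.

Cohen's d = |M₁ − M₂| / SD_pooled = |12.0 − 14.6| / 13.0 = 2.6 / 13.0 = 0.200.
For two independent groups with equal n: n = 2·((z_{α/2} + z_β) / d)².
z_{α/2} + z_β = 2.326 + 1.036 = 3.362.
n = 2 × (3.362 / 0.200)² = 2 × 16.810² = 2 × 282.58 = 565.2.
Round up to the next whole participant.

n = 566 per group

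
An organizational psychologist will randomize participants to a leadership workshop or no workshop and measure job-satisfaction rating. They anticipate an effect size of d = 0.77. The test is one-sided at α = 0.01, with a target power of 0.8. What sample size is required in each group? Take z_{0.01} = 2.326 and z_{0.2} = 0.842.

For two independent groups with equal n: n = 2·((z_{α} + z_β) / d)².
z_{α} + z_β = 2.326 + 0.842 = 3.168.
n = 2 × (3.168 / 0.77)² = 2 × 4.114² = 2 × 16.93 = 33.9.
Round up to the next whole participant.

n = 34 per group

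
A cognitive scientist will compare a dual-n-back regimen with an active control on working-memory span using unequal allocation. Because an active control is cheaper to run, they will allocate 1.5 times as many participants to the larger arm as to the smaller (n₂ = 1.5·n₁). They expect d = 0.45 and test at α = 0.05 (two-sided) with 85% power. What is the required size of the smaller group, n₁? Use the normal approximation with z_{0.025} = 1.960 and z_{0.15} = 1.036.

With allocation ratio k = n₂/n₁ = 1.5, Var(x̄₁−x̄₂) = σ²(1/n₁ + 1/(k·n₁)) = σ²·(k+1)/(k·n₁).
So n₁ = (1 + 1/k)·((z_{α/2} + z_β)/d)² = 1.667 × (2.996/0.45)².
n₁ = 1.667 × 44.33 = 73.9.
Round up: n₁ = 74, giving n₂ = 1.5 × 74 = 111.

n₁ = 74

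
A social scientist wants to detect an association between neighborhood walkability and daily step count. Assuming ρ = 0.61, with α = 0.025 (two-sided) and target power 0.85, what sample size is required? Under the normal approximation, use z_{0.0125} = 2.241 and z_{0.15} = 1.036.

n = 25

Fisher's z: C = ½·ln((1+r)/(1−r)) = ½·ln(4.1282) = 0.7089.
n = ((z_{α/2} + z_β)/C)² + 3.
(2.241 + 1.036) / 0.7089 = 3.277 / 0.7089 = 4.623.
n = 4.623² + 3 = 21.37 + 3 = 24.4.
Round up.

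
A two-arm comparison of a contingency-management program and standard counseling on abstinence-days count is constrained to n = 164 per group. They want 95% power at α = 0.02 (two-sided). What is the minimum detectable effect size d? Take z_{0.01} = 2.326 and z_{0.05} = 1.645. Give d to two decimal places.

d_min ≈ 0.44

For two independent groups of n = 164 each: d_min = (z_{α/2} + z_β)·√(2/n).
z-sum = 2.326 + 1.645 = 3.971.
d_min = 3.971 × √(2/164) = 3.971 × 0.1104 = 0.439.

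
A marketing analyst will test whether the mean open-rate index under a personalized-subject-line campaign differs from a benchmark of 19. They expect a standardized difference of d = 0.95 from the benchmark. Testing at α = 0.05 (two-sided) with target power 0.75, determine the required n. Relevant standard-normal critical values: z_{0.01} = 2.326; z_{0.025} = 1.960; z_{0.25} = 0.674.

n = 8

For a one-sample test: n = ((z_{α/2} + z_β) / d)².
z_{α/2} + z_β = 1.960 + 0.674 = 2.634.
n = (2.634 / 0.95)² = 2.773² = 7.69.
Round up.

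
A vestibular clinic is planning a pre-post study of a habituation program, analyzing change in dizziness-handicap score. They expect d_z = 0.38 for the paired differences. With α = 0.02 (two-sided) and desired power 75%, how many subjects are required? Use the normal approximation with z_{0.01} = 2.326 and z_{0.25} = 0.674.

n = 63 pairs

For a paired (one-sample on differences) test: n = ((z_{α/2} + z_β) / d)².
z_{α/2} + z_β = 2.326 + 0.674 = 3.000.
n = (3.000 / 0.38)² = 7.895² = 62.33.
Round up.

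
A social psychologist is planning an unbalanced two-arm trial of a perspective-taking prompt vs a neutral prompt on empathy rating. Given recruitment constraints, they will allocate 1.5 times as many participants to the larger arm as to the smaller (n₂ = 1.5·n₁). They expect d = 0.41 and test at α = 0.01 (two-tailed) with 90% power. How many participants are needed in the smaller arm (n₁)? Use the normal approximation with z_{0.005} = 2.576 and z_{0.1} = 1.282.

n₁ = 148

With allocation ratio k = n₂/n₁ = 1.5, Var(x̄₁−x̄₂) = σ²(1/n₁ + 1/(k·n₁)) = σ²·(k+1)/(k·n₁).
So n₁ = (1 + 1/k)·((z_{α/2} + z_β)/d)² = 1.667 × (3.858/0.41)².
n₁ = 1.667 × 88.54 = 147.6.
Round up: n₁ = 148, giving n₂ = 1.5 × 148 = 222.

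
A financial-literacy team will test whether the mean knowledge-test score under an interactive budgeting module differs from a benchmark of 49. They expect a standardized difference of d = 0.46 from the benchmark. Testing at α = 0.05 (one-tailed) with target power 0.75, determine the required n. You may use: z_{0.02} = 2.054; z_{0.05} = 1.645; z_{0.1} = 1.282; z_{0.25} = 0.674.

n = 26

For a one-sample test: n = ((z_{α} + z_β) / d)².
z_{α} + z_β = 1.645 + 0.674 = 2.319.
n = (2.319 / 0.46)² = 5.041² = 25.41.
Round up.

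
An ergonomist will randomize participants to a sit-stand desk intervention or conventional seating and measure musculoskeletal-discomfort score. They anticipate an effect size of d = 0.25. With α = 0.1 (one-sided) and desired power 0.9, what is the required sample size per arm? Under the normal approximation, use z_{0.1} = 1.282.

n = 211 per group

For two independent groups with equal n: n = 2·((z_{α} + z_β) / d)².
z_{α} + z_β = 1.282 + 1.282 = 2.564.
n = 2 × (2.564 / 0.25)² = 2 × 10.256² = 2 × 105.19 = 210.4.
Round up to the next whole participant.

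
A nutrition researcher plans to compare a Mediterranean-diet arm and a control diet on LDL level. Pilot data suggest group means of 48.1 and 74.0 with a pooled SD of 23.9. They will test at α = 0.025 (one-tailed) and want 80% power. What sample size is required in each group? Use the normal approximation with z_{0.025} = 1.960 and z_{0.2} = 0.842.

Cohen's d = |M₁ − M₂| / SD_pooled = |48.1 − 74.0| / 23.9 = 25.9 / 23.9 = 1.084.
For two independent groups with equal n: n = 2·((z_{α} + z_β) / d)².
z_{α} + z_β = 1.960 + 0.842 = 2.802.
n = 2 × (2.802 / 1.084)² = 2 × 2.585² = 2 × 6.68 = 13.4.
Round up to the next whole participant.

n = 14 per group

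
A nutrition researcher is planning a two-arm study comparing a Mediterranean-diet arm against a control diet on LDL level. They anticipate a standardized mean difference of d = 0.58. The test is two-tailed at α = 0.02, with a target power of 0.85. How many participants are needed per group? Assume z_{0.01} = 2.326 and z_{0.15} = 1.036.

n = 68 per group

For two independent groups with equal n: n = 2·((z_{α/2} + z_β) / d)².
z_{α/2} + z_β = 2.326 + 1.036 = 3.362.
n = 2 × (3.362 / 0.58)² = 2 × 5.797² = 2 × 33.60 = 67.2.
Round up to the next whole participant.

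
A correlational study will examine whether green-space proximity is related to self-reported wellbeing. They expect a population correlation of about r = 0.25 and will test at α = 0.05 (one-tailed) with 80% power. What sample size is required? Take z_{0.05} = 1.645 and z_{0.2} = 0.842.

Fisher's z: C = ½·ln((1+r)/(1−r)) = ½·ln(1.6667) = 0.2554.
n = ((z_{α} + z_β)/C)² + 3.
(1.645 + 0.842) / 0.2554 = 2.487 / 0.2554 = 9.738.
n = 9.738² + 3 = 94.82 + 3 = 97.8.
Round up.

n = 98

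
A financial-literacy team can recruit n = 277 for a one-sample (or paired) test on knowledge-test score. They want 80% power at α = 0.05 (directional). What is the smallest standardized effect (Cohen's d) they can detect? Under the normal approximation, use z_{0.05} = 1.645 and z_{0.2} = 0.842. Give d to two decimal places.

d_min ≈ 0.15

For a single sample (or paired design) of n = 277: d_min = (z_{α} + z_β)/√n.
z-sum = 1.645 + 0.842 = 2.487.
d_min = 2.487 / √277 = 2.487 / 16.643 = 0.149.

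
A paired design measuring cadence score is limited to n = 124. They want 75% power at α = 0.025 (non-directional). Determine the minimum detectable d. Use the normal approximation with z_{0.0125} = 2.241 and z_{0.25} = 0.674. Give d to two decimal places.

d_min ≈ 0.26

For a single sample (or paired design) of n = 124: d_min = (z_{α/2} + z_β)/√n.
z-sum = 2.241 + 0.674 = 2.915.
d_min = 2.915 / √124 = 2.915 / 11.136 = 0.262.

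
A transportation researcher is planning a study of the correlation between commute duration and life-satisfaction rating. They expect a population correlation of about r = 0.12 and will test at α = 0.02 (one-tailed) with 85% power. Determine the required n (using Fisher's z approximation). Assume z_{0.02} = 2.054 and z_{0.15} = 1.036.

n = 660

Fisher's z: C = ½·ln((1+r)/(1−r)) = ½·ln(1.2727) = 0.1206.
n = ((z_{α} + z_β)/C)² + 3.
(2.054 + 1.036) / 0.1206 = 3.090 / 0.1206 = 25.622.
n = 25.622² + 3 = 656.48 + 3 = 659.5.
Round up.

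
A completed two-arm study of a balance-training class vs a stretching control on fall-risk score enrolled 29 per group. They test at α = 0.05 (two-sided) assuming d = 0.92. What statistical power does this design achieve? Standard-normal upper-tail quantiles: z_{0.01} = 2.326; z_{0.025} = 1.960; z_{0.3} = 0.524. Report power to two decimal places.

power ≈ 0.94

For two equal groups, power = Φ(d·√(n/2) − z_{α/2}).
d·√(n/2) = 0.92 × √(29/2) = 0.92 × 3.808 = 3.503.
z_β = 3.503 − 1.960 = 1.543.
Power = Φ(1.543) = 0.939.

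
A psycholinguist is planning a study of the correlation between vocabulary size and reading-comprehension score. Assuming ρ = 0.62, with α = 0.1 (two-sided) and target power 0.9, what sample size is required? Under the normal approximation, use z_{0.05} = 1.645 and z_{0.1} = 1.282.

Fisher's z: C = ½·ln((1+r)/(1−r)) = ½·ln(4.2632) = 0.7250.
n = ((z_{α/2} + z_β)/C)² + 3.
(1.645 + 1.282) / 0.7250 = 2.927 / 0.7250 = 4.037.
n = 4.037² + 3 = 16.30 + 3 = 19.3.
Round up.

n = 20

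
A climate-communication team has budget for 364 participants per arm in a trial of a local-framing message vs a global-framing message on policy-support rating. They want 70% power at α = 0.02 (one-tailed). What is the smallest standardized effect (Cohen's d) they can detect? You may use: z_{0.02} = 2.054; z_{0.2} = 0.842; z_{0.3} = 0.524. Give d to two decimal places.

d_min ≈ 0.19

For two independent groups of n = 364 each: d_min = (z_{α} + z_β)·√(2/n).
z-sum = 2.054 + 0.524 = 2.578.
d_min = 2.578 × √(2/364) = 2.578 × 0.0741 = 0.191.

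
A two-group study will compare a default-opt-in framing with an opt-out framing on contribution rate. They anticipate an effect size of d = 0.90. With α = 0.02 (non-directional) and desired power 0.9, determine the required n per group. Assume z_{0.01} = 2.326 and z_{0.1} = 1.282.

n = 33 per group

For two independent groups with equal n: n = 2·((z_{α/2} + z_β) / d)².
z_{α/2} + z_β = 2.326 + 1.282 = 3.608.
n = 2 × (3.608 / 0.90)² = 2 × 4.009² = 2 × 16.07 = 32.1.
Round up to the next whole participant.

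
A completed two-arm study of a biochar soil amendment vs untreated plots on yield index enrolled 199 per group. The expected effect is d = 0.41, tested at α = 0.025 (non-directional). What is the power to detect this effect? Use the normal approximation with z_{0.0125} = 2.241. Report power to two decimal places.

For two equal groups, power = Φ(d·√(n/2) − z_{α/2}).
d·√(n/2) = 0.41 × √(199/2) = 0.41 × 9.975 = 4.090.
z_β = 4.090 − 2.241 = 1.849.
Power = Φ(1.849) = 0.968.

power ≈ 0.97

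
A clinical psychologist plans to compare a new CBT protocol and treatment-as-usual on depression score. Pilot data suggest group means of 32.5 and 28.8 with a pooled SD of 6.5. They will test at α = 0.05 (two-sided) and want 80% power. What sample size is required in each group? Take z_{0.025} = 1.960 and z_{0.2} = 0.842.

n = 49 per group

Cohen's d = |M₁ − M₂| / SD_pooled = |32.5 − 28.8| / 6.5 = 3.7 / 6.5 = 0.569.
For two independent groups with equal n: n = 2·((z_{α/2} + z_β) / d)².
z_{α/2} + z_β = 1.960 + 0.842 = 2.802.
n = 2 × (2.802 / 0.569)² = 2 × 4.924² = 2 × 24.25 = 48.5.
Round up to the next whole participant.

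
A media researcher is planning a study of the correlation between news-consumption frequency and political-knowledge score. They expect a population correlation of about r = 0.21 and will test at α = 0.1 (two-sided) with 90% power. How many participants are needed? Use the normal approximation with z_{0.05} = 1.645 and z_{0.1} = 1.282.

n = 192

Fisher's z: C = ½·ln((1+r)/(1−r)) = ½·ln(1.5316) = 0.2132.
n = ((z_{α/2} + z_β)/C)² + 3.
(1.645 + 1.282) / 0.2132 = 2.927 / 0.2132 = 13.729.
n = 13.729² + 3 = 188.48 + 3 = 191.5.
Round up.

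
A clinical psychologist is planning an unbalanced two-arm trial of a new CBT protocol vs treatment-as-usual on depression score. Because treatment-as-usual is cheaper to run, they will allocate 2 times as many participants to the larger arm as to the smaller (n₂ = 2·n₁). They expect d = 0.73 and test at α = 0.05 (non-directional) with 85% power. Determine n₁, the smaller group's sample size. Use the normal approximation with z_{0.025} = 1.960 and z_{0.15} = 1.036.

n₁ = 26

With allocation ratio k = n₂/n₁ = 2, Var(x̄₁−x̄₂) = σ²(1/n₁ + 1/(k·n₁)) = σ²·(k+1)/(k·n₁).
So n₁ = (1 + 1/k)·((z_{α/2} + z_β)/d)² = 1.500 × (2.996/0.73)².
n₁ = 1.500 × 16.84 = 25.3.
Round up: n₁ = 26, giving n₂ = 2 × 26 = 52.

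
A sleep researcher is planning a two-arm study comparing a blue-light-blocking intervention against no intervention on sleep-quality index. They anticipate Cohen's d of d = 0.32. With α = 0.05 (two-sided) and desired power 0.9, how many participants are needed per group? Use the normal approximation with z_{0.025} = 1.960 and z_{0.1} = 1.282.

n = 206 per group

For two independent groups with equal n: n = 2·((z_{α/2} + z_β) / d)².
z_{α/2} + z_β = 1.960 + 1.282 = 3.242.
n = 2 × (3.242 / 0.32)² = 2 × 10.131² = 2 × 102.64 = 205.3.
Round up to the next whole participant.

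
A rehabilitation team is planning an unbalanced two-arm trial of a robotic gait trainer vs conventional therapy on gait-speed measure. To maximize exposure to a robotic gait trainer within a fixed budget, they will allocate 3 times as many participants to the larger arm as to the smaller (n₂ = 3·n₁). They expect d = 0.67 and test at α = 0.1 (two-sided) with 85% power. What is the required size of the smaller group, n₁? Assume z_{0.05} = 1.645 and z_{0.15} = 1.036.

With allocation ratio k = n₂/n₁ = 3, Var(x̄₁−x̄₂) = σ²(1/n₁ + 1/(k·n₁)) = σ²·(k+1)/(k·n₁).
So n₁ = (1 + 1/k)·((z_{α/2} + z_β)/d)² = 1.333 × (2.681/0.67)².
n₁ = 1.333 × 16.01 = 21.3.
Round up: n₁ = 22, giving n₂ = 3 × 22 = 66.

n₁ = 22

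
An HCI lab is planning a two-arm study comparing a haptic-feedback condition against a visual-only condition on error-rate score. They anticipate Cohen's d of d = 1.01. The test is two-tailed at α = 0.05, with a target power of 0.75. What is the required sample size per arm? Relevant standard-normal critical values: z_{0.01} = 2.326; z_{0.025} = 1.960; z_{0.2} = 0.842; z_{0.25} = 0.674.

n = 14 per group

For two independent groups with equal n: n = 2·((z_{α/2} + z_β) / d)².
z_{α/2} + z_β = 1.960 + 0.674 = 2.634.
n = 2 × (2.634 / 1.01)² = 2 × 2.608² = 2 × 6.80 = 13.6.
Round up to the next whole participant.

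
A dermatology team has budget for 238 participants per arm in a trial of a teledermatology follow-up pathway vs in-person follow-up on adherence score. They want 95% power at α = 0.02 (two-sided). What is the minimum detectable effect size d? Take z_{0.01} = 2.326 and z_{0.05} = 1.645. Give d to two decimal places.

d_min ≈ 0.36

For two independent groups of n = 238 each: d_min = (z_{α/2} + z_β)·√(2/n).
z-sum = 2.326 + 1.645 = 3.971.
d_min = 3.971 × √(2/238) = 3.971 × 0.0917 = 0.364.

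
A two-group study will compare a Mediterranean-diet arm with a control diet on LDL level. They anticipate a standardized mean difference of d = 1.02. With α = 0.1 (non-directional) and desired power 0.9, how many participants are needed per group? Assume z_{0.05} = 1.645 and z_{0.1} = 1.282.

n = 17 per group

For two independent groups with equal n: n = 2·((z_{α/2} + z_β) / d)².
z_{α/2} + z_β = 1.645 + 1.282 = 2.927.
n = 2 × (2.927 / 1.02)² = 2 × 2.870² = 2 × 8.23 = 16.5.
Round up to the next whole participant.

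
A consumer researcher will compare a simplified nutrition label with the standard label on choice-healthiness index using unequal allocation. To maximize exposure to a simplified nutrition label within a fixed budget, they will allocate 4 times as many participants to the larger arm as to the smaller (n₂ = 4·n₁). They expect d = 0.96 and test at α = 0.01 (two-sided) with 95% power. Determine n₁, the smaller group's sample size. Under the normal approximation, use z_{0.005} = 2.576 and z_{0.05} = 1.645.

n₁ = 25

With allocation ratio k = n₂/n₁ = 4, Var(x̄₁−x̄₂) = σ²(1/n₁ + 1/(k·n₁)) = σ²·(k+1)/(k·n₁).
So n₁ = (1 + 1/k)·((z_{α/2} + z_β)/d)² = 1.250 × (4.221/0.96)².
n₁ = 1.250 × 19.33 = 24.2.
Round up: n₁ = 25, giving n₂ = 4 × 25 = 100.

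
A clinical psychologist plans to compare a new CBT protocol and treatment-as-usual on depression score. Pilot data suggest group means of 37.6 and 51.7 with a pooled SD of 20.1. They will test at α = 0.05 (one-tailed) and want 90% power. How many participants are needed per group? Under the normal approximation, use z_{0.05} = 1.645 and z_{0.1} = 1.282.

n = 35 per group

Cohen's d = |M₁ − M₂| / SD_pooled = |37.6 − 51.7| / 20.1 = 14.1 / 20.1 = 0.701.
For two independent groups with equal n: n = 2·((z_{α} + z_β) / d)².
z_{α} + z_β = 1.645 + 1.282 = 2.927.
n = 2 × (2.927 / 0.701)² = 2 × 4.175² = 2 × 17.43 = 34.9.
Round up to the next whole participant.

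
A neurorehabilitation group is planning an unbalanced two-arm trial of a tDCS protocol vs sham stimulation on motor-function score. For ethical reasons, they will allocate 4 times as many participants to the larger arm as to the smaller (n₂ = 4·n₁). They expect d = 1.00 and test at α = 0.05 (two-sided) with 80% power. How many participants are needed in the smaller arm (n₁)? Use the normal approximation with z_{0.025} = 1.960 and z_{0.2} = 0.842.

With allocation ratio k = n₂/n₁ = 4, Var(x̄₁−x̄₂) = σ²(1/n₁ + 1/(k·n₁)) = σ²·(k+1)/(k·n₁).
So n₁ = (1 + 1/k)·((z_{α/2} + z_β)/d)² = 1.250 × (2.802/1.00)².
n₁ = 1.250 × 7.85 = 9.8.
Round up: n₁ = 10, giving n₂ = 4 × 10 = 40.

n₁ = 10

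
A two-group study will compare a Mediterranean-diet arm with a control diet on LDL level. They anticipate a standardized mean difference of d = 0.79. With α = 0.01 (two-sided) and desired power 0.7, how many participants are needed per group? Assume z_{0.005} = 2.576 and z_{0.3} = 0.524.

n = 31 per group

For two independent groups with equal n: n = 2·((z_{α/2} + z_β) / d)².
z_{α/2} + z_β = 2.576 + 0.524 = 3.100.
n = 2 × (3.100 / 0.79)² = 2 × 3.924² = 2 × 15.40 = 30.8.
Round up to the next whole participant.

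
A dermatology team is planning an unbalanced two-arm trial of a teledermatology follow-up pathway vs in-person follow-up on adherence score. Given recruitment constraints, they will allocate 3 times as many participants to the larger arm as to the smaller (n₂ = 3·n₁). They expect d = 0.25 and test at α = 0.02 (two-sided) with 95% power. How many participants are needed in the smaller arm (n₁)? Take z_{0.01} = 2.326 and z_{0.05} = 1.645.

n₁ = 337

With allocation ratio k = n₂/n₁ = 3, Var(x̄₁−x̄₂) = σ²(1/n₁ + 1/(k·n₁)) = σ²·(k+1)/(k·n₁).
So n₁ = (1 + 1/k)·((z_{α/2} + z_β)/d)² = 1.333 × (3.971/0.25)².
n₁ = 1.333 × 252.30 = 336.4.
Round up: n₁ = 337, giving n₂ = 3 × 337 = 1011.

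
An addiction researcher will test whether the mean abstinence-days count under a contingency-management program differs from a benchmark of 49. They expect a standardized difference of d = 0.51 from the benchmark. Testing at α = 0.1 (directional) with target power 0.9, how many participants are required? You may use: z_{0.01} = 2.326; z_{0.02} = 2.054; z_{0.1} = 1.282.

For a one-sample test: n = ((z_{α} + z_β) / d)².
z_{α} + z_β = 1.282 + 1.282 = 2.564.
n = (2.564 / 0.51)² = 5.027² = 25.28.
Round up.

n = 26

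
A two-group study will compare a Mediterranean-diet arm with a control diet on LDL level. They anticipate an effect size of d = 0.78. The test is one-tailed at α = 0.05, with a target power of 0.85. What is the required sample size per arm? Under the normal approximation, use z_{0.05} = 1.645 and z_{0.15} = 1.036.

n = 24 per group

For two independent groups with equal n: n = 2·((z_{α} + z_β) / d)².
z_{α} + z_β = 1.645 + 1.036 = 2.681.
n = 2 × (2.681 / 0.78)² = 2 × 3.437² = 2 × 11.81 = 23.6.
Round up to the next whole participant.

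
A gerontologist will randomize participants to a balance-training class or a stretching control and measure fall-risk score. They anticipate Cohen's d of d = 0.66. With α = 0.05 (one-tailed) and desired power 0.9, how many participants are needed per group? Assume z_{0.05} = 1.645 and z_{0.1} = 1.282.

For two independent groups with equal n: n = 2·((z_{α} + z_β) / d)².
z_{α} + z_β = 1.645 + 1.282 = 2.927.
n = 2 × (2.927 / 0.66)² = 2 × 4.435² = 2 × 19.67 = 39.3.
Round up to the next whole participant.

n = 40 per group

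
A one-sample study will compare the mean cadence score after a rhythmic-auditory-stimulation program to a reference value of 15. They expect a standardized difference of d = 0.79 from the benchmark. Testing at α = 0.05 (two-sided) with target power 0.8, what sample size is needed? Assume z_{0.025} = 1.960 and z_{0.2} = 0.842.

n = 13

For a one-sample test: n = ((z_{α/2} + z_β) / d)².
z_{α/2} + z_β = 1.960 + 0.842 = 2.802.
n = (2.802 / 0.79)² = 3.547² = 12.58.
Round up.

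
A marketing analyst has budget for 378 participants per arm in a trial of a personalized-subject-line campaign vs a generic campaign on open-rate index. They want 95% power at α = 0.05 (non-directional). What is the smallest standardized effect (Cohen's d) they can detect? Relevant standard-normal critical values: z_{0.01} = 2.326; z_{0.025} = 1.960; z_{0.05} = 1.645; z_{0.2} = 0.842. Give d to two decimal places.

d_min ≈ 0.26

For two independent groups of n = 378 each: d_min = (z_{α/2} + z_β)·√(2/n).
z-sum = 1.960 + 1.645 = 3.605.
d_min = 3.605 × √(2/378) = 3.605 × 0.0727 = 0.262.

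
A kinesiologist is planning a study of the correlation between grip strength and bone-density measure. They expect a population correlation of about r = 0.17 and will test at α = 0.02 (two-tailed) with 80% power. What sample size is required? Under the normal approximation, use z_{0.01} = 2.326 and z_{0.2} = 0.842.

Fisher's z: C = ½·ln((1+r)/(1−r)) = ½·ln(1.4096) = 0.1717.
n = ((z_{α/2} + z_β)/C)² + 3.
(2.326 + 0.842) / 0.1717 = 3.168 / 0.1717 = 18.451.
n = 18.451² + 3 = 340.43 + 3 = 343.4.
Round up.

n = 344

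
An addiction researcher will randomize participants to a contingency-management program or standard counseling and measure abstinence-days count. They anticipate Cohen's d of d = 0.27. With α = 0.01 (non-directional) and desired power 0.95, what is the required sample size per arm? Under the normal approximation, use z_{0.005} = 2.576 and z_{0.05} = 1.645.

n = 489 per group

For two independent groups with equal n: n = 2·((z_{α/2} + z_β) / d)².
z_{α/2} + z_β = 2.576 + 1.645 = 4.221.
n = 2 × (4.221 / 0.27)² = 2 × 15.633² = 2 × 244.40 = 488.8.
Round up to the next whole participant.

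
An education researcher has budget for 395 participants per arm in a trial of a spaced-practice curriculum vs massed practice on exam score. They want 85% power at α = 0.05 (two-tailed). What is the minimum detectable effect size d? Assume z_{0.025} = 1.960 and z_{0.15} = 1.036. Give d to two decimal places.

For two independent groups of n = 395 each: d_min = (z_{α/2} + z_β)·√(2/n).
z-sum = 1.960 + 1.036 = 2.996.
d_min = 2.996 × √(2/395) = 2.996 × 0.0712 = 0.213.

d_min ≈ 0.21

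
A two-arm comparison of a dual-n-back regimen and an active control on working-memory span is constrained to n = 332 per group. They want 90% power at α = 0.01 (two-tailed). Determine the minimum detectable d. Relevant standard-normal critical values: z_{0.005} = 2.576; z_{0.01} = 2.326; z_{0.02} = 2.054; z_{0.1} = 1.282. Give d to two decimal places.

For two independent groups of n = 332 each: d_min = (z_{α/2} + z_β)·√(2/n).
z-sum = 2.576 + 1.282 = 3.858.
d_min = 3.858 × √(2/332) = 3.858 × 0.0776 = 0.299.

d_min ≈ 0.30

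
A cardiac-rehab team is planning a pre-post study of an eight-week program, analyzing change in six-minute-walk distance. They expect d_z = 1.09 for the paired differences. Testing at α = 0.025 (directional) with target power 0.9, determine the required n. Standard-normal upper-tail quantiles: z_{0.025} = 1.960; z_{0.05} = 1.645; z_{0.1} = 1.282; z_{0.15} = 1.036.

n = 9 pairs

For a paired (one-sample on differences) test: n = ((z_{α} + z_β) / d)².
z_{α} + z_β = 1.960 + 1.282 = 3.242.
n = (3.242 / 1.09)² = 2.974² = 8.85.
Round up.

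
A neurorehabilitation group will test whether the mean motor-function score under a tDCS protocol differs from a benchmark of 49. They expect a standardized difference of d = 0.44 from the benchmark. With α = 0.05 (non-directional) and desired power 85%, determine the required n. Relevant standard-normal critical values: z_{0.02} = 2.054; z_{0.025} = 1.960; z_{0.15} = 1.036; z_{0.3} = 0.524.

For a one-sample test: n = ((z_{α/2} + z_β) / d)².
z_{α/2} + z_β = 1.960 + 1.036 = 2.996.
n = (2.996 / 0.44)² = 6.809² = 46.36.
Round up.

n = 47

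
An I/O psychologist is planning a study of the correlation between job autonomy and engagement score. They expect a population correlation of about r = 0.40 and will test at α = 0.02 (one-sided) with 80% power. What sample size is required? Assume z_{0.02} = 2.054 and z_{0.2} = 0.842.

n = 50

Fisher's z: C = ½·ln((1+r)/(1−r)) = ½·ln(2.3333) = 0.4236.
n = ((z_{α} + z_β)/C)² + 3.
(2.054 + 0.842) / 0.4236 = 2.896 / 0.4236 = 6.837.
n = 6.837² + 3 = 46.74 + 3 = 49.7.
Round up.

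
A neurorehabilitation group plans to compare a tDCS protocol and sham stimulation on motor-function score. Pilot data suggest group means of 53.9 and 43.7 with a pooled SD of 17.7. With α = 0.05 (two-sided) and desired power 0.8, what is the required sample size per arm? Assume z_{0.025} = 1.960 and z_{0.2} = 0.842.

Cohen's d = |M₁ − M₂| / SD_pooled = |53.9 − 43.7| / 17.7 = 10.2 / 17.7 = 0.576.
For two independent groups with equal n: n = 2·((z_{α/2} + z_β) / d)².
z_{α/2} + z_β = 1.960 + 0.842 = 2.802.
n = 2 × (2.802 / 0.576)² = 2 × 4.865² = 2 × 23.66 = 47.3.
Round up to the next whole participant.

n = 48 per group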